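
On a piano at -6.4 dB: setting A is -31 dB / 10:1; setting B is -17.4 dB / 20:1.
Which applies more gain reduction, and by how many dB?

A: GR = 24.6 − 24.6/10 = 22.14 dB.
B: GR = 11 − 11/20 = 10.45 dB.
A applies 11.69 dB more gain reduction.

A, by 11.69 dB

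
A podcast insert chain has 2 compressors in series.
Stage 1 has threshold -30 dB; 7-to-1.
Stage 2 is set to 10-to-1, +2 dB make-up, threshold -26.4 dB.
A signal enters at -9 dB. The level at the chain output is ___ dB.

Stage 1: 21 dB above -30 dB, reduced 7:1 to 3 dB above → -27 dB.
Stage 2: -27 dB is at or below the -26.4 dB threshold — no compression; make-up brings it to -25 dB.

-25 dB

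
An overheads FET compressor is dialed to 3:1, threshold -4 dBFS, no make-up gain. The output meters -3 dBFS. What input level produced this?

-1 dBFS

Post-compression overshoot = -3 − (-4) = 1 dB.
Input overshoot = R × output overshoot = 3 dB → input = -4 + 3 = -1 dBFS.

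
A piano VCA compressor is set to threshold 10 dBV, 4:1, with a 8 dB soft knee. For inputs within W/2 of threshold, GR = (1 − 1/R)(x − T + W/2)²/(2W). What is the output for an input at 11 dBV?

9.828125 dBV

x − T + W/2 = 11 − 10 + 4 = 5.
GR = (1 − 1/4) × 5² / 16 = 0.75 × 25 / 16 = 1.171875 dB.
Output = 11 − 1.171875 = 9.828125 dBV.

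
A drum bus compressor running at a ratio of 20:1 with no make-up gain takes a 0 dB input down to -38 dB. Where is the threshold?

-40 dB

Input is 40 dB above T (since output overshoot × R = input overshoot: (-38 − T)·20 = 0 − T gives T = -40 dB).
Check: -40 + (0 − (-40))/20 = -40 + 2 = -38 dB. ✓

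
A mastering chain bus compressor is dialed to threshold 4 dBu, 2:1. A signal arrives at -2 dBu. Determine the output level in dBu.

-2 dBu is 6 dB below the 4 dBu threshold, so no gain reduction is applied.
Output = input = -2 dBu.

-2 dBu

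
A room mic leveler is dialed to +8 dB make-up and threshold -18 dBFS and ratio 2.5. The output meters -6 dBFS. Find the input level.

-8 dBFS

Stripping the +8 dB make-up gives -14 dBFS at the gain stage.
That's 4 dB above the -18 dBFS threshold.
Before 2.5:1 compression the overshoot was 4 × 2.5 = 10 dB, so input = -18 + 10 = -8 dBFS.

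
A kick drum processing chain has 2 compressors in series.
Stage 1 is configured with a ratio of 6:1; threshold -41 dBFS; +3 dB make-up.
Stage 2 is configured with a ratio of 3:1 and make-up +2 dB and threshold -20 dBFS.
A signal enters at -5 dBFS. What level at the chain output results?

Stage 1: 36 dB above -41 dBFS, reduced 6:1 to 6 dB above → -35 dBFS; +3 dB make-up → -32 dBFS.
Stage 2: below threshold (-32 ≤ -20); passes unchanged; make-up brings it to -30 dBFS.

-30 dBFS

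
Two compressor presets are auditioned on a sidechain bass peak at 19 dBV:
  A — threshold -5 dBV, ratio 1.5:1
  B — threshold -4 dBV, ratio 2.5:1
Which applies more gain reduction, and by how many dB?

A: GR = 24 − 24/1.5 = 8 dB.
B: GR = 23 − 23/2.5 = 13.8 dB.
Difference: 5.8 dB in favour of B.

B, by 5.8 dB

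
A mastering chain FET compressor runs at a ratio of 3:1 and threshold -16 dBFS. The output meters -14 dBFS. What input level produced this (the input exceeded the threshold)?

-10 dBFS

That's 2 dB above the -16 dBFS threshold.
Input overshoot = R × output overshoot = 6 dB → input = -16 + 6 = -10 dBFS.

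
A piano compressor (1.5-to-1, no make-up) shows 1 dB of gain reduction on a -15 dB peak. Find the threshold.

-18 dB

Input is 3 dB above T (since output overshoot × R = input overshoot: (-16 − T)·1.5 = -15 − T gives T = -18 dB).
Check: -18 + (-15 − (-18))/1.5 = -18 + 2 = -16 dB. ✓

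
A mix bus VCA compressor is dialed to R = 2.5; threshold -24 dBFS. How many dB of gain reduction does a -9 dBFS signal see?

9 dB

Overshoot = -9 − (-24) = 15 dB.
A 2.5:1 ratio leaves 6 dB of that excess.
So the signal is attenuated by 15 − 6 = 9 dB.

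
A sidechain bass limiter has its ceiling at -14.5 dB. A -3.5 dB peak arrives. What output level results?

-14.5 dB

A brickwall limiter is an ∞:1 compressor: any input above the ceiling is clamped to -14.5 dB.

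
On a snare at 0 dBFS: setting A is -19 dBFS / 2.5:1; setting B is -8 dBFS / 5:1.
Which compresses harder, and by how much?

A: 19 dB over, compressed to 7.6 dB over, so 11.4 dB of GR.
B: 8 dB over, compressed to 1.6 dB over, so 6.4 dB of GR.
A reduces 5 dB more.

A, by 5 dB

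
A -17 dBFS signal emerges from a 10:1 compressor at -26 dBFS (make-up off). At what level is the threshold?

Input is 10 dB above T (since output overshoot × R = input overshoot: (-26 − T)·10 = -17 − T gives T = -27 dBFS).
Check: -27 + (-17 − (-27))/10 = -27 + 1 = -26 dBFS. ✓

-27 dBFS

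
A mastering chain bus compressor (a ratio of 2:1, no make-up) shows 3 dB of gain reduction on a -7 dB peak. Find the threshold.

Input is 6 dB above T (since output overshoot × R = input overshoot: (-10 − T)·2 = -7 − T gives T = -13 dB).
Check: -13 + (-7 − (-13))/2 = -13 + 3 = -10 dB. ✓

-13 dB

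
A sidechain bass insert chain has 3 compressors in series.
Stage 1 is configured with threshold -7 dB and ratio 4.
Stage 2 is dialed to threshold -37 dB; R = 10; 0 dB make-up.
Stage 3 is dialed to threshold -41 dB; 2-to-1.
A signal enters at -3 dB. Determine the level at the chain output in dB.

-37.45 dB

Stage 1: 4 dB above -7 dB, reduced 4:1 to 1 dB above → -6 dB.
Stage 2: -6 dB is 31 dB over -37 dB; at 10:1 that becomes 3.1 dB over, giving -33.9 dB.
Stage 3: -33.9 dB is 7.1 dB over -41 dB; at 2:1 that becomes 3.55 dB over, giving -37.45 dB.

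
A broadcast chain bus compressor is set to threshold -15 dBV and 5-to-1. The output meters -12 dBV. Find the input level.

0 dBV

The compressed level sits -12 − (-15) = 3 dB over threshold.
Input overshoot = R × output overshoot = 15 dB → input = -15 + 15 = 0 dBV.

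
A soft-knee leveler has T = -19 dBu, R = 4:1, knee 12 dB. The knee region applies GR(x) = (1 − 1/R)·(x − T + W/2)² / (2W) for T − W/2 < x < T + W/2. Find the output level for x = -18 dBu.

-19.53125 dBu

x − T + W/2 = -18 − (-19) + 6 = 7.
GR = (1 − 1/4) × 7² / 24 = 0.75 × 49 / 24 = 1.53125 dB.
Output = -18 − 1.53125 = -19.53125 dBu.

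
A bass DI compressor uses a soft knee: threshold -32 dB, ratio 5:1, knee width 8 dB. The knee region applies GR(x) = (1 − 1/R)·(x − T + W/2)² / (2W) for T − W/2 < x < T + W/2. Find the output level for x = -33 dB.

-33.45 dB

x − T + W/2 = -33 − (-32) + 4 = 3.
GR = (1 − 1/5) × 3² / 16 = 0.8 × 9 / 16 = 0.45 dB.
Output = -33 − 0.45 = -33.45 dB.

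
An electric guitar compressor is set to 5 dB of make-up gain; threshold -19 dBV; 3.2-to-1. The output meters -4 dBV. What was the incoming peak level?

13 dBV

Stripping the +5 dB make-up gives -9 dBV at the gain stage.
Post-compression overshoot = -9 − (-19) = 10 dB.
Input overshoot = R × output overshoot = 32 dB → input = -19 + 32 = 13 dBV.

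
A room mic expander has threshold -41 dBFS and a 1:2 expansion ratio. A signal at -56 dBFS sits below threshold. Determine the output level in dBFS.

The input is 15 dB below the -41 dBFS threshold.
A 1:2 expander multiplies undershoot by 2: 15 × 2 = 30 dB below threshold.
Output = -41 − 30 = -71 dBFS.

-71 dBFS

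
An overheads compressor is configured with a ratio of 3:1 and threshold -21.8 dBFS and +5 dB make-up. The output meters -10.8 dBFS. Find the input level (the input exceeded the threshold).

-3.8 dBFS

Stripping the +5 dB make-up gives -15.8 dBFS at the gain stage.
That's 6 dB above the -21.8 dBFS threshold.
Before 3:1 compression the overshoot was 6 × 3 = 18 dB, so input = -21.8 + 18 = -3.8 dBFS.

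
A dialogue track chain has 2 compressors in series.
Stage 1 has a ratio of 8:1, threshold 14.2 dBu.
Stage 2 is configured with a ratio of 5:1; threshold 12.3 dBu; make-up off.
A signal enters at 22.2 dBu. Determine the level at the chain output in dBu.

Stage 1: 22.2 dBu is 8 dB over 14.2 dBu; at 8:1 that becomes 1 dB over, giving 15.2 dBu.
Stage 2: 15.2 dBu is 2.9 dB over 12.3 dBu; at 5:1 that becomes 0.58 dB over, giving 12.88 dBu.

12.88 dBu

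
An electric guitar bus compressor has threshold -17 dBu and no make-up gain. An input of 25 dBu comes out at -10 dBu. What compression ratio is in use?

6:1

Input overshoot = 25 − (-17) = 42 dB; output overshoot = -10 − (-17) = 7 dB.
Ratio = 42 / 7 = 6.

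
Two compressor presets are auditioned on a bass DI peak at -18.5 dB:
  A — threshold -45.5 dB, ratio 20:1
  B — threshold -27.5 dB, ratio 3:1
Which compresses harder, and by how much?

A, by 19.65 dB

A: GR = 27 − 27/20 = 25.65 dB.
B: GR = 9 − 9/3 = 6 dB.
Difference: 19.65 dB in favour of A.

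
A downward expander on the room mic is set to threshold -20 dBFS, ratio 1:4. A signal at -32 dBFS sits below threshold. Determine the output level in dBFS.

-68 dBFS

Below threshold, a 1:4 expander applies gain = (4−1)×(T − x) of attenuation.
(4−1) × 12 = 36 dB, so output = -32 − 36 = -68 dBFS.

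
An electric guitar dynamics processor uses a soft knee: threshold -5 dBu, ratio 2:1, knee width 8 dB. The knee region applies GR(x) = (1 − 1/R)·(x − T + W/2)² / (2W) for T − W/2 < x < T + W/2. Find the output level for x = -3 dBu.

-4.125 dBu

x − T + W/2 = -3 − (-5) + 4 = 6.
GR = (1 − 1/2) × 6² / 16 = 0.5 × 36 / 16 = 1.125 dB.
Output = -3 − 1.125 = -4.125 dBu.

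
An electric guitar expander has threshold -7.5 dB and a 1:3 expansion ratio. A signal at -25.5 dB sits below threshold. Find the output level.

The input is 18 dB below the -7.5 dB threshold.
A 1:3 expander multiplies undershoot by 3: 18 × 3 = 54 dB below threshold.
Output = -7.5 − 54 = -61.5 dB.

-61.5 dB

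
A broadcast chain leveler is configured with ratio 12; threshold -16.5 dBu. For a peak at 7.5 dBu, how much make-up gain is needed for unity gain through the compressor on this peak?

22 dB

Without make-up, output = threshold + overshoot/12 = -16.5 + 2 = -14.5 dBu.
Gap to target: 22 dB.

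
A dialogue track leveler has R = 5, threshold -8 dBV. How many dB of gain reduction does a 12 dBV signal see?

16 dB

The signal is 20 dB above threshold.
A 5:1 ratio leaves 4 dB of that excess.
So the signal is attenuated by 20 − 4 = 16 dB.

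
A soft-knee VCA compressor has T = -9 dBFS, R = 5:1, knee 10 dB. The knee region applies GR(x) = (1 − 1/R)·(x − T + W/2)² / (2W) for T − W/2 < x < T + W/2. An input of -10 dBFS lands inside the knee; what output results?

-10.64 dBFS

x − T + W/2 = -10 − (-9) + 5 = 4.
GR = (1 − 1/5) × 4² / 20 = 0.8 × 16 / 20 = 0.64 dB.
Output = -10 − 0.64 = -10.64 dBFS.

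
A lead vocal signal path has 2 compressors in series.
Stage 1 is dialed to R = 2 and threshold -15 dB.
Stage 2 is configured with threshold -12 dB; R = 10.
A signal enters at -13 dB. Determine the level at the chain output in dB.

Stage 1: 2 dB above -15 dB, reduced 2:1 to 1 dB above → -14 dB.
Stage 2: -14 dB is at or below the -12 dB threshold — no compression; output -14 dB.

-14 dB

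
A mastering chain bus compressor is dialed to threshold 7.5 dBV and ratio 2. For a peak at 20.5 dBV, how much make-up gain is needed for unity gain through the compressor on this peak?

6.5 dB

The peak compresses to 7.5 + 13/2 = 14 dBV.
To reach 20.5 dBV requires 20.5 − 14 = 6.5 dB of make-up.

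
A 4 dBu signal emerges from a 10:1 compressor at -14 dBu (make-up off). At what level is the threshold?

-16 dBu

Gain reduction = 4 − (-14) = 18 dB; output overshoot = GR / (R − 1) = 18 / 9 = 2 dB.
Threshold = output − output overshoot = -14 − 2 = -16 dBu.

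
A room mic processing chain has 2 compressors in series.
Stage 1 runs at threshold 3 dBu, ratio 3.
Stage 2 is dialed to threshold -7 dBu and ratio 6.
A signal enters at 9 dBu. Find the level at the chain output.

Stage 1: 6 dB above 3 dBu, reduced 3:1 to 2 dB above → 5 dBu.
Stage 2: 12 dB above -7 dBu, reduced 6:1 to 2 dB above → -5 dBu.

-5 dBu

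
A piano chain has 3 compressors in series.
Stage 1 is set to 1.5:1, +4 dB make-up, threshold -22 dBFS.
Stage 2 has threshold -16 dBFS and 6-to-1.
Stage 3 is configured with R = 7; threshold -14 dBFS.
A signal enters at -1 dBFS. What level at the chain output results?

Stage 1: overshoot 21 dB → 21/1.5 = 14 dB → -8 dBFS; +4 dB make-up → -4 dBFS.
Stage 2: overshoot 12 dB → 12/6 = 2 dB → -14 dBFS.
Stage 3: -14 dBFS ≤ -14 dBFS, so stage 3 doesn't engage; output -14 dBFS.

-14 dBFS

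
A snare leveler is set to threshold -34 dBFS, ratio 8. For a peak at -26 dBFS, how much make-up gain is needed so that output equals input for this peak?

7 dB

Without make-up, output = threshold + overshoot/8 = -34 + 1 = -33 dBFS.
Gap to target: 7 dB.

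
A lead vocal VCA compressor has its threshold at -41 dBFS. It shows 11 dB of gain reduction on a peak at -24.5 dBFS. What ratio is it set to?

Input overshoot = -24.5 − (-41) = 16.5 dB.
Output overshoot = 16.5 − 11 = 5.5 dB.
Ratio = input overshoot / output overshoot = 16.5 / 5.5 = 3.

3:1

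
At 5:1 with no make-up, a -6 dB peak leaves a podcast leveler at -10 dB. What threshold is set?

Let T be the threshold. Output overshoot = (input overshoot)/R, so -10 − T = (-6 − T)/5.
5·(-10 − T) = -6 − T → 4·T = -50 − (-6) = -44.
T = -44/4 = -11 dB.

-11 dB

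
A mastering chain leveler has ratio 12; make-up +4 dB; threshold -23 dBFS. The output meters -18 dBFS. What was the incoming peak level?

-11 dBFS

Stripping the +4 dB make-up gives -22 dBFS at the gain stage.
Post-compression overshoot = -22 − (-23) = 1 dB.
Undo the ratio: input overshoot = 1 × 12 = 12 dB, giving input = -11 dBFS.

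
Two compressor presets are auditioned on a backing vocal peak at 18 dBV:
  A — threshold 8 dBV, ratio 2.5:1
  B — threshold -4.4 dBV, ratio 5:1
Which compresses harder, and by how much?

A: GR = 10 − 10/2.5 = 6 dB.
B: GR = 22.4 − 22.4/5 = 17.92 dB.
B reduces 11.92 dB more.

B, by 11.92 dB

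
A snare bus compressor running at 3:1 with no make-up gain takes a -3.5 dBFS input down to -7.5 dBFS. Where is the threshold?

-9.5 dBFS

Let T be the threshold. Output overshoot = (input overshoot)/R, so -7.5 − T = (-3.5 − T)/3.
3·(-7.5 − T) = -3.5 − T → 2·T = -22.5 − (-3.5) = -19.
T = -19/2 = -9.5 dBFS.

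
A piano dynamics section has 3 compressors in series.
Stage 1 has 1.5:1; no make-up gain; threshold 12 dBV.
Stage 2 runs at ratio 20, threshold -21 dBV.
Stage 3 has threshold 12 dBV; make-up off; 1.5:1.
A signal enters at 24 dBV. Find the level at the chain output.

Stage 1: 12 dB above 12 dBV, reduced 1.5:1 to 8 dB above → 20 dBV.
Stage 2: 20 dBV is 41 dB over -21 dBV; at 20:1 that becomes 2.05 dB over, giving -18.95 dBV.
Stage 3: -18.95 dBV ≤ 12 dBV, so stage 3 doesn't engage; output -18.95 dBV.

-18.95 dBV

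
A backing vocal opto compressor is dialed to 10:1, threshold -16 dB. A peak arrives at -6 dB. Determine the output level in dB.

-6 dB sits 10 dB over threshold.
The 10 dB excess becomes 1 dB after 10:1 reduction.
So the level is -16 + 1 = -15 dB.

-15 dB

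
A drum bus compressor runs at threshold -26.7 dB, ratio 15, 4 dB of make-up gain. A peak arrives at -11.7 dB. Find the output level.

-21.7 dB

The input is 15 dB above the -26.7 dB threshold.
15:1 compression reduces that to 15/15 = 1 dB over.
So the level is -26.7 + 1 = -25.7 dB; make-up adds 4 dB, giving -21.7 dB.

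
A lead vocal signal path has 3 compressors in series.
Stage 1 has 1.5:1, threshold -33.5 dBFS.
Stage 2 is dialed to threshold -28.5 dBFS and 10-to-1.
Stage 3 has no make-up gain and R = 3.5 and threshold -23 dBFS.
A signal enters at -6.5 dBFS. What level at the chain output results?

Stage 1: -6.5 dBFS is 27 dB over -33.5 dBFS; at 1.5:1 that becomes 18 dB over, giving -15.5 dBFS.
Stage 2: overshoot 13 dB → 13/10 = 1.3 dB → -27.2 dBFS.
Stage 3: below threshold (-27.2 ≤ -23); passes unchanged; output -27.2 dBFS.

-27.2 dBFS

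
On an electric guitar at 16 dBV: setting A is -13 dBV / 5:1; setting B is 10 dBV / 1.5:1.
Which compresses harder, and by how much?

A, by 21.2 dB

A: 29 dB over, compressed to 5.8 dB over, so 23.2 dB of GR.
B: 6 dB over, compressed to 4 dB over, so 2 dB of GR.
Difference: 21.2 dB in favour of A.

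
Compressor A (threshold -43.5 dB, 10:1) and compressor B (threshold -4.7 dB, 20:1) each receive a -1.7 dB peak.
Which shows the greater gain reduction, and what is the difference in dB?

A, by 34.77 dB

A: overshoot 41.8 dB → output overshoot 4.18 dB → GR 37.62 dB.
B: overshoot 3 dB → output overshoot 0.15 dB → GR 2.85 dB.
A reduces 34.77 dB more.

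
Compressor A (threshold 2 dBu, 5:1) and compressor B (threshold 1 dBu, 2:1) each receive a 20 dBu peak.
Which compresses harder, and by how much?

A: GR = 18 − 18/5 = 14.4 dB.
B: GR = 19 − 19/2 = 9.5 dB.
Difference: 4.9 dB in favour of A.

A, by 4.9 dB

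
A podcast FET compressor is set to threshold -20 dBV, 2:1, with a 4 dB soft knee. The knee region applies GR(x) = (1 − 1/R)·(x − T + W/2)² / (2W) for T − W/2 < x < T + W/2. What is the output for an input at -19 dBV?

x − T + W/2 = -19 − (-20) + 2 = 3.
GR = (1 − 1/2) × 3² / 8 = 0.5 × 9 / 8 = 0.5625 dB.
Output = -19 − 0.5625 = -19.5625 dBV.

-19.5625 dBV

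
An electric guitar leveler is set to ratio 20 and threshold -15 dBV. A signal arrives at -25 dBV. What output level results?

-25 dBV

-25 dBV is 10 dB below the -15 dBV threshold, so no gain reduction is applied.
Output = input = -25 dBV.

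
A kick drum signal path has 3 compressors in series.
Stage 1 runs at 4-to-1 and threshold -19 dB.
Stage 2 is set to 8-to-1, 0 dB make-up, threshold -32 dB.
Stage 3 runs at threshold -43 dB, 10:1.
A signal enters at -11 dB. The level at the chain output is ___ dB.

-41.7125 dB

Stage 1: -11 dB is 8 dB over -19 dB; at 4:1 that becomes 2 dB over, giving -17 dB.
Stage 2: -17 dB is 15 dB over -32 dB; at 8:1 that becomes 1.875 dB over, giving -30.125 dB.
Stage 3: -30.125 dB is 12.875 dB over -43 dB; at 10:1 that becomes 1.2875 dB over, giving -41.7125 dB.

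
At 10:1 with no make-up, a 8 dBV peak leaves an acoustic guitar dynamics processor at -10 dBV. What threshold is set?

Gain reduction = 8 − (-10) = 18 dB; output overshoot = GR / (R − 1) = 18 / 9 = 2 dB.
Threshold = output − output overshoot = -10 − 2 = -12 dBV.

-12 dBV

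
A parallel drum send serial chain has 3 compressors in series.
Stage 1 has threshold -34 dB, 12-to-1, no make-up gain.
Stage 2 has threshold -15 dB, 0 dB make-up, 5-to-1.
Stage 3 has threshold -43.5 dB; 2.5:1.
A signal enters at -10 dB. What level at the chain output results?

-38.9 dB

Stage 1: 24 dB above -34 dB, reduced 12:1 to 2 dB above → -32 dB.
Stage 2: -32 dB is at or below the -15 dB threshold — no compression; output -32 dB.
Stage 3: overshoot 11.5 dB → 11.5/2.5 = 4.6 dB → -38.9 dB.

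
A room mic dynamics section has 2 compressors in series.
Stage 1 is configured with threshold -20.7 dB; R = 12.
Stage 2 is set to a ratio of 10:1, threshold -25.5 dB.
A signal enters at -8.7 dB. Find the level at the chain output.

Stage 1: -8.7 dB is 12 dB over -20.7 dB; at 12:1 that becomes 1 dB over, giving -19.7 dB.
Stage 2: overshoot 5.8 dB → 5.8/10 = 0.58 dB → -24.92 dB.

-24.92 dB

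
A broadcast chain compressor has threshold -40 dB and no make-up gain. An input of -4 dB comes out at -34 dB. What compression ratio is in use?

6:1

Input overshoot = -4 − (-40) = 36 dB; output overshoot = -34 − (-40) = 6 dB.
Ratio = 36 / 6 = 6.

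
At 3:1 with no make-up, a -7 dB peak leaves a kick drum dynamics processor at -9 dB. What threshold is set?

-10 dB

Input is 3 dB above T (since output overshoot × R = input overshoot: (-9 − T)·3 = -7 − T gives T = -10 dB).
Check: -10 + (-7 − (-10))/3 = -10 + 1 = -9 dB. ✓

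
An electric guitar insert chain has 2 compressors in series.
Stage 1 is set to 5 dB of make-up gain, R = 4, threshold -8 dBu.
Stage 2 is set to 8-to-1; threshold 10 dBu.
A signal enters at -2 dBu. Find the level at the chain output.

-1.5 dBu

Stage 1: -2 dBu is 6 dB over -8 dBu; at 4:1 that becomes 1.5 dB over, giving -6.5 dBu; +5 dB make-up → -1.5 dBu.
Stage 2: below threshold (-1.5 ≤ 10); passes unchanged; output -1.5 dBu.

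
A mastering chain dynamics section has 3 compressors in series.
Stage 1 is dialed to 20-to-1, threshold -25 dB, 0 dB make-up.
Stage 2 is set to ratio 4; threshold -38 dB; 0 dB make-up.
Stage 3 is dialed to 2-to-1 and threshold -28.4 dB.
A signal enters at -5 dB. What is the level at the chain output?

Stage 1: -5 dB is 20 dB over -25 dB; at 20:1 that becomes 1 dB over, giving -24 dB.
Stage 2: -24 dB is 14 dB over -38 dB; at 4:1 that becomes 3.5 dB over, giving -34.5 dB.
Stage 3: -34.5 dB is at or below the -28.4 dB threshold — no compression; output -34.5 dB.

-34.5 dB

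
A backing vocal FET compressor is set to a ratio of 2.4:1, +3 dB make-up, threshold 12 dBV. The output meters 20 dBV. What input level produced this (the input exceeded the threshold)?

24 dBV

Stripping the +3 dB make-up gives 17 dBV at the gain stage.
Post-compression overshoot = 17 − 12 = 5 dB.
Before 2.4:1 compression the overshoot was 5 × 2.4 = 12 dB, so input = 12 + 12 = 24 dBV.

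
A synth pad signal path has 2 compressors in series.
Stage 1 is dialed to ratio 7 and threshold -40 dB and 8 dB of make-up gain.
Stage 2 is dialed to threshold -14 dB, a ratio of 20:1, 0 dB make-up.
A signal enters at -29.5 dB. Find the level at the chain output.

Stage 1: -29.5 dB is 10.5 dB over -40 dB; at 7:1 that becomes 1.5 dB over, giving -38.5 dB; +8 dB make-up → -30.5 dB.
Stage 2: -30.5 dB is at or below the -14 dB threshold — no compression; output -30.5 dB.

-30.5 dB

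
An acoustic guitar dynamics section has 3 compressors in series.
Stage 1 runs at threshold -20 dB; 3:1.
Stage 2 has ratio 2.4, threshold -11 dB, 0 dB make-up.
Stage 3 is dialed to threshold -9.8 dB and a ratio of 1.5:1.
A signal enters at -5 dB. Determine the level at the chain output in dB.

-15 dB

Stage 1: overshoot 15 dB → 15/3 = 5 dB → -15 dB.
Stage 2: -15 dB ≤ -11 dB, so stage 2 doesn't engage; output -15 dB.
Stage 3: below threshold (-15 ≤ -9.8); passes unchanged; output -15 dB.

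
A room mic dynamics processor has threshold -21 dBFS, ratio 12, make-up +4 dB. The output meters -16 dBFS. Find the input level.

Stripping the +4 dB make-up gives -20 dBFS at the gain stage.
The compressed level sits -20 − (-21) = 1 dB over threshold.
Before 12:1 compression the overshoot was 1 × 12 = 12 dB, so input = -21 + 12 = -9 dBFS.

-9 dBFS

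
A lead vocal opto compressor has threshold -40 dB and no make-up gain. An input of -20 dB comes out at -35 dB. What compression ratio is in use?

Input overshoot = -20 − (-40) = 20 dB; output overshoot = -35 − (-40) = 5 dB.
Ratio = 20 / 5 = 4.

4:1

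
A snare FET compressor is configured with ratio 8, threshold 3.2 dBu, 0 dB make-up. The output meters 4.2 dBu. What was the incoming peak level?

Post-compression overshoot = 4.2 − 3.2 = 1 dB.
Undo the ratio: input overshoot = 1 × 8 = 8 dB, giving input = 11.2 dBu.

11.2 dBu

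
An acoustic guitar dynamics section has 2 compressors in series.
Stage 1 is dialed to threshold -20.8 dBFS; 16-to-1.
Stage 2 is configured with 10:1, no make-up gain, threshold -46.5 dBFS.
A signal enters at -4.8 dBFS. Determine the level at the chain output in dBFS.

Stage 1: 16 dB above -20.8 dBFS, reduced 16:1 to 1 dB above → -19.8 dBFS.
Stage 2: overshoot 26.7 dB → 26.7/10 = 2.67 dB → -43.83 dBFS.

-43.83 dBFS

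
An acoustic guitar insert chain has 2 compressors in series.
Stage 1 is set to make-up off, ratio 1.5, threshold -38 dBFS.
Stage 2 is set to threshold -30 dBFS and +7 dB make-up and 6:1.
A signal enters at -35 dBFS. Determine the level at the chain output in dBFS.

-29 dBFS

Stage 1: -35 dBFS is 3 dB over -38 dBFS; at 1.5:1 that becomes 2 dB over, giving -36 dBFS.
Stage 2: -36 dBFS is at or below the -30 dBFS threshold — no compression; make-up brings it to -29 dBFS.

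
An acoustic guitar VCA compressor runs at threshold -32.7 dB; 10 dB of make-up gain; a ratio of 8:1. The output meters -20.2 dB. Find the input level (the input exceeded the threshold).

-12.7 dB

Stripping the +10 dB make-up gives -30.2 dB at the gain stage.
The compressed level sits -30.2 − (-32.7) = 2.5 dB over threshold.
Before 8:1 compression the overshoot was 2.5 × 8 = 20 dB, so input = -32.7 + 20 = -12.7 dB.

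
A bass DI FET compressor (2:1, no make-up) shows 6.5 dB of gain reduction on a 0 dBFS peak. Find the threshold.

Input is 13 dB above T (since output overshoot × R = input overshoot: (-6.5 − T)·2 = 0 − T gives T = -13 dBFS).
Check: -13 + (0 − (-13))/2 = -13 + 6.5 = -6.5 dBFS. ✓

-13 dBFS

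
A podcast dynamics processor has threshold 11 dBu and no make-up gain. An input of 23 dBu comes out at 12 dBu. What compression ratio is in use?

12:1

Input overshoot = 23 − 11 = 12 dB; output overshoot = 12 − 11 = 1 dB.
Ratio = 12 / 1 = 12.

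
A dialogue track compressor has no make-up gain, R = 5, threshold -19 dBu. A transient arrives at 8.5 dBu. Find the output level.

-13.5 dBu

The input is 27.5 dB above the -19 dBu threshold.
5:1 compression reduces that to 27.5/5 = 5.5 dB over.
So the level is -19 + 5.5 = -13.5 dBu.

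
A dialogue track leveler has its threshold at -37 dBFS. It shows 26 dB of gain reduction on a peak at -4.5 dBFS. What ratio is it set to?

5:1

Input overshoot = -4.5 − (-37) = 32.5 dB.
Output overshoot = 32.5 − 26 = 6.5 dB.
Ratio = input overshoot / output overshoot = 32.5 / 6.5 = 5.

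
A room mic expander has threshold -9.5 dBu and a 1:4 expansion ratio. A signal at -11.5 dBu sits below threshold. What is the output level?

-17.5 dBu

Below threshold, a 1:4 expander applies gain = (4−1)×(T − x) of attenuation.
(4−1) × 2 = 6 dB, so output = -11.5 − 6 = -17.5 dBu.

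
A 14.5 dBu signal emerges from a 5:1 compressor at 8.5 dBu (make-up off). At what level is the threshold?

7 dBu

Input is 7.5 dB above T (since output overshoot × R = input overshoot: (8.5 − T)·5 = 14.5 − T gives T = 7 dBu).
Check: 7 + (14.5 − 7)/5 = 7 + 1.5 = 8.5 dBu. ✓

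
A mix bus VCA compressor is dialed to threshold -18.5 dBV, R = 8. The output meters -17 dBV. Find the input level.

-6.5 dBV

The compressed level sits -17 − (-18.5) = 1.5 dB over threshold.
Before 8:1 compression the overshoot was 1.5 × 8 = 12 dB, so input = -18.5 + 12 = -6.5 dBV.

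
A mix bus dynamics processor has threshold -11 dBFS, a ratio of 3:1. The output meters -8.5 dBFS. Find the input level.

Post-compression overshoot = -8.5 − (-11) = 2.5 dB.
Input overshoot = R × output overshoot = 7.5 dB → input = -11 + 7.5 = -3.5 dBFS.

-3.5 dBFS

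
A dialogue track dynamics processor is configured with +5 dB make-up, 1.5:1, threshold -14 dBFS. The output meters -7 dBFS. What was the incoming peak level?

-11 dBFS

Stripping the +5 dB make-up gives -12 dBFS at the gain stage.
The compressed level sits -12 − (-14) = 2 dB over threshold.
Input overshoot = R × output overshoot = 3 dB → input = -14 + 3 = -11 dBFS.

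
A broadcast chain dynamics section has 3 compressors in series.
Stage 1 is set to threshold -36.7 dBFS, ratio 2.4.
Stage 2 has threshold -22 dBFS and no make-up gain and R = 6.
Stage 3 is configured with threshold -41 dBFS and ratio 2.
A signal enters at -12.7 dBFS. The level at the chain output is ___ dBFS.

Stage 1: -12.7 dBFS is 24 dB over -36.7 dBFS; at 2.4:1 that becomes 10 dB over, giving -26.7 dBFS.
Stage 2: -26.7 dBFS ≤ -22 dBFS, so stage 2 doesn't engage; output -26.7 dBFS.
Stage 3: -26.7 dBFS is 14.3 dB over -41 dBFS; at 2:1 that becomes 7.15 dB over, giving -33.85 dBFS.

-33.85 dBFS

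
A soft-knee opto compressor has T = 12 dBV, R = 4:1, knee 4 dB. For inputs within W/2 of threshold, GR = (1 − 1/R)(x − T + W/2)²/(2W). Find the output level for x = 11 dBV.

10.90625 dBV

x − T + W/2 = 11 − 12 + 2 = 1.
GR = (1 − 1/4) × 1² / 8 = 0.75 × 1 / 8 = 0.09375 dB.
Output = 11 − 0.09375 = 10.90625 dBV.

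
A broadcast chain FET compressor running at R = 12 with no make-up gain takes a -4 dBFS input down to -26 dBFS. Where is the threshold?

Let T be the threshold. Output overshoot = (input overshoot)/R, so -26 − T = (-4 − T)/12.
12·(-26 − T) = -4 − T → 11·T = -312 − (-4) = -308.
T = -308/11 = -28 dBFS.

-28 dBFS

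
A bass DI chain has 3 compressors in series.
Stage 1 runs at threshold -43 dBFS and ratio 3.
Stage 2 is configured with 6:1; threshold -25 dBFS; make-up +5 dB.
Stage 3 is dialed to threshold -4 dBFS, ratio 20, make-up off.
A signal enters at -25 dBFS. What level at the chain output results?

-32 dBFS

Stage 1: overshoot 18 dB → 18/3 = 6 dB → -37 dBFS.
Stage 2: -37 dBFS ≤ -25 dBFS, so stage 2 doesn't engage; make-up brings it to -32 dBFS.
Stage 3: below threshold (-32 ≤ -4); passes unchanged; output -32 dBFS.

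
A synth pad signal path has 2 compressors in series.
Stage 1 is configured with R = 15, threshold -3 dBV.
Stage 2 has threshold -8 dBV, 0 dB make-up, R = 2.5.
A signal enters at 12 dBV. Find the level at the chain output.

-5.6 dBV

Stage 1: overshoot 15 dB → 15/15 = 1 dB → -2 dBV.
Stage 2: 6 dB above -8 dBV, reduced 2.5:1 to 2.4 dB above → -5.6 dBV.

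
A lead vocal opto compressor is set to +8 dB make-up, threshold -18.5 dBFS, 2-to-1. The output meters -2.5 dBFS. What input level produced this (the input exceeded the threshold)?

-2.5 dBFS

Before make-up, the level was -2.5 − 8 = -10.5 dBFS.
That's 8 dB above the -18.5 dBFS threshold.
Undo the ratio: input overshoot = 8 × 2 = 16 dB, giving input = -2.5 dBFS.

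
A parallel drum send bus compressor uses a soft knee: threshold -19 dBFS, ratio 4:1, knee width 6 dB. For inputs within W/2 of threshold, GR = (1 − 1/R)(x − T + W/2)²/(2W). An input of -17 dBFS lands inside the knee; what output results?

x − T + W/2 = -17 − (-19) + 3 = 5.
GR = (1 − 1/4) × 5² / 12 = 0.75 × 25 / 12 = 1.5625 dB.
Output = -17 − 1.5625 = -18.5625 dBFS.

-18.5625 dBFS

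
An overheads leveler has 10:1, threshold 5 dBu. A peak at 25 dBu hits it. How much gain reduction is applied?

18 dB

The signal is 20 dB above threshold.
A 10:1 ratio leaves 2 dB of that excess.
Gain reduction = 20 − 2 = 18 dB.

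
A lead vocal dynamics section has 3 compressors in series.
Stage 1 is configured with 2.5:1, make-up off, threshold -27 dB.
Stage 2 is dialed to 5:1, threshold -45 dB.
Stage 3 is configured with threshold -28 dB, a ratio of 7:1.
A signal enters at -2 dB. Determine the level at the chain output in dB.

-39.4 dB

Stage 1: overshoot 25 dB → 25/2.5 = 10 dB → -17 dB.
Stage 2: 28 dB above -45 dB, reduced 5:1 to 5.6 dB above → -39.4 dB.
Stage 3: -39.4 dB ≤ -28 dB, so stage 3 doesn't engage; output -39.4 dB.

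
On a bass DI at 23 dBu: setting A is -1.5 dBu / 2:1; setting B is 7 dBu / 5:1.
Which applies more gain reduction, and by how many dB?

A: 24.5 dB over, compressed to 12.25 dB over, so 12.25 dB of GR.
B: 16 dB over, compressed to 3.2 dB over, so 12.8 dB of GR.
B applies 0.55 dB more gain reduction.

B, by 0.55 dB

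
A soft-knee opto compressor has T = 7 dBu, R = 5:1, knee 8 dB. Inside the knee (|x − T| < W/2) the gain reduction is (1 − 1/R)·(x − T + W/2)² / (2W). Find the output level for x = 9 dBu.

7.2 dBu

x − T + W/2 = 9 − 7 + 4 = 6.
GR = (1 − 1/5) × 6² / 16 = 0.8 × 36 / 16 = 1.8 dB.
Output = 9 − 1.8 = 7.2 dBu.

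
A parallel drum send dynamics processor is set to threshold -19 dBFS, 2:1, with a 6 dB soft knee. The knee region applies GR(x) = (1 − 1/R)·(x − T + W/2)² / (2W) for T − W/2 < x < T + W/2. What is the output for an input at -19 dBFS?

x − T + W/2 = -19 − (-19) + 3 = 3.
GR = (1 − 1/2) × 3² / 12 = 0.5 × 9 / 12 = 0.375 dB.
Output = -19 − 0.375 = -19.375 dBFS.

-19.375 dBFS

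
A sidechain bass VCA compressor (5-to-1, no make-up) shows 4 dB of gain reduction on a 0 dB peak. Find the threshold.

Input is 5 dB above T (since output overshoot × R = input overshoot: (-4 − T)·5 = 0 − T gives T = -5 dB).
Check: -5 + (0 − (-5))/5 = -5 + 1 = -4 dB. ✓

-5 dB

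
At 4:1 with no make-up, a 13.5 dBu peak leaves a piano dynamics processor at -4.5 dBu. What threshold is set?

Input is 24 dB above T (since output overshoot × R = input overshoot: (-4.5 − T)·4 = 13.5 − T gives T = -10.5 dBu).
Check: -10.5 + (13.5 − (-10.5))/4 = -10.5 + 6 = -4.5 dBu. ✓

-10.5 dBu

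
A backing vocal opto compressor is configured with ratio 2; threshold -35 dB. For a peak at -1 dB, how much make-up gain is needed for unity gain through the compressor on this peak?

17 dB

The peak compresses to -35 + 34/2 = -18 dB.
To reach -1 dB requires -1 − (-18) = 17 dB of make-up.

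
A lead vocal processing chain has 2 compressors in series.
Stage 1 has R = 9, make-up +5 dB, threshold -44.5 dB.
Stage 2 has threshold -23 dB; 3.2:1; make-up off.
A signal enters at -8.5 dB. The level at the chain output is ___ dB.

Stage 1: -8.5 dB is 36 dB over -44.5 dB; at 9:1 that becomes 4 dB over, giving -40.5 dB; +5 dB make-up → -35.5 dB.
Stage 2: below threshold (-35.5 ≤ -23); passes unchanged; output -35.5 dB.

-35.5 dB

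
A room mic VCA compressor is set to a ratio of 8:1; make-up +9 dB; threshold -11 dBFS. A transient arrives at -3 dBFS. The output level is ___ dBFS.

The input is 8 dB above the -11 dBFS threshold.
At 8:1 the overshoot is divided by 8, leaving 1 dB above threshold.
That puts the output at -10 dBFS; make-up adds 9 dB, giving -1 dBFS.

-1 dBFS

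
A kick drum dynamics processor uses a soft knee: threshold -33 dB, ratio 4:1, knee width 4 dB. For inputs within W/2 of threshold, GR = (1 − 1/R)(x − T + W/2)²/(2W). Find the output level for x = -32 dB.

-32.84375 dB

x − T + W/2 = -32 − (-33) + 2 = 3.
GR = (1 − 1/4) × 3² / 8 = 0.75 × 9 / 8 = 0.84375 dB.
Output = -32 − 0.84375 = -32.84375 dB.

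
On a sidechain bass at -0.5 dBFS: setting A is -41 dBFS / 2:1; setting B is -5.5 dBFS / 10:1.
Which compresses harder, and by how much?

A: overshoot 40.5 dB → output overshoot 20.25 dB → GR 20.25 dB.
B: overshoot 5 dB → output overshoot 0.5 dB → GR 4.5 dB.
Difference: 15.75 dB in favour of A.

A, by 15.75 dB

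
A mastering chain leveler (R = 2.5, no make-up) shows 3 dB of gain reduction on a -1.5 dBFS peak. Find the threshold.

Gain reduction = -1.5 − (-4.5) = 3 dB; output overshoot = GR / (R − 1) = 3 / 1.5 = 2 dB.
Threshold = output − output overshoot = -4.5 − 2 = -6.5 dBFS.

-6.5 dBFS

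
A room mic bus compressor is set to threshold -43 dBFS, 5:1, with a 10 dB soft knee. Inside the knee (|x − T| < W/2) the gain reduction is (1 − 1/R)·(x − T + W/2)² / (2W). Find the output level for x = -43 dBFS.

x − T + W/2 = -43 − (-43) + 5 = 5.
GR = (1 − 1/5) × 5² / 20 = 0.8 × 25 / 20 = 1 dB.
Output = -43 − 1 = -44 dBFS.

-44 dBFS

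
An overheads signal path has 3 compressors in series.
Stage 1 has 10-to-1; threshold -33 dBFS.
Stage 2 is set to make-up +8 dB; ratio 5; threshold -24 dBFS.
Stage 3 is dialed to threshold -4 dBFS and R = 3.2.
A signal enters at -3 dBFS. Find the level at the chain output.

-22 dBFS

Stage 1: 30 dB above -33 dBFS, reduced 10:1 to 3 dB above → -30 dBFS.
Stage 2: -30 dBFS ≤ -24 dBFS, so stage 2 doesn't engage; make-up brings it to -22 dBFS.
Stage 3: below threshold (-22 ≤ -4); passes unchanged; output -22 dBFS.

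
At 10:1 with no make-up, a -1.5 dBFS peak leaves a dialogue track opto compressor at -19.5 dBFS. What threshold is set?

-21.5 dBFS

Gain reduction = -1.5 − (-19.5) = 18 dB; output overshoot = GR / (R − 1) = 18 / 9 = 2 dB.
Threshold = output − output overshoot = -19.5 − 2 = -21.5 dBFS.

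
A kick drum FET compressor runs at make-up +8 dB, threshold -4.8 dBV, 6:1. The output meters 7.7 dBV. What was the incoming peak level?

Before make-up, the level was 7.7 − 8 = -0.3 dBV.
That's 4.5 dB above the -4.8 dBV threshold.
Undo the ratio: input overshoot = 4.5 × 6 = 27 dB, giving input = 22.2 dBV.

22.2 dBV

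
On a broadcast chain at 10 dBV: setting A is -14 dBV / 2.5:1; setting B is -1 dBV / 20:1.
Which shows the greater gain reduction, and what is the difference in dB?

A: overshoot 24 dB → output overshoot 9.6 dB → GR 14.4 dB.
B: overshoot 11 dB → output overshoot 0.55 dB → GR 10.45 dB.
A reduces 3.95 dB more.

A, by 3.95 dB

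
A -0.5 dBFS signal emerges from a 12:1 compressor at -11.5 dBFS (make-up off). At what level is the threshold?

-12.5 dBFS

Let T be the threshold. Output overshoot = (input overshoot)/R, so -11.5 − T = (-0.5 − T)/12.
12·(-11.5 − T) = -0.5 − T → 11·T = -138 − (-0.5) = -137.5.
T = -137.5/11 = -12.5 dBFS.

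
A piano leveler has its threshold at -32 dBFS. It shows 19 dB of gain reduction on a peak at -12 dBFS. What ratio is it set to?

Input overshoot = -12 − (-32) = 20 dB.
Output overshoot = 20 − 19 = 1 dB.
Ratio = input overshoot / output overshoot = 20 / 1 = 20.

20:1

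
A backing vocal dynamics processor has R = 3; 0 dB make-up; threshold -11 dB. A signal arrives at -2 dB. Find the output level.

The input is 9 dB above the -11 dB threshold.
At 3:1 the overshoot is divided by 3, leaving 3 dB above threshold.
So the level is -11 + 3 = -8 dB.

-8 dB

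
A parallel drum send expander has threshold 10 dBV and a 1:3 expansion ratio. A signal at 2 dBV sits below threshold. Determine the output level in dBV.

Below threshold, a 1:3 expander applies gain = (3−1)×(T − x) of attenuation.
(3−1) × 8 = 16 dB, so output = 2 − 16 = -14 dBV.

-14 dBV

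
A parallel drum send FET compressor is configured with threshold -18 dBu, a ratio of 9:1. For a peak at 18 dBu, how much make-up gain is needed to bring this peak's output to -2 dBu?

12 dB

Without make-up, output = threshold + overshoot/9 = -18 + 4 = -14 dBu.
Gap to target: 12 dB.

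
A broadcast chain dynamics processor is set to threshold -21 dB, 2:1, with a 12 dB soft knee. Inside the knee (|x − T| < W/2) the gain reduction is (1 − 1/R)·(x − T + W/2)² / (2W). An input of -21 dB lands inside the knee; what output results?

-21.75 dB

x − T + W/2 = -21 − (-21) + 6 = 6.
GR = (1 − 1/2) × 6² / 24 = 0.5 × 36 / 24 = 0.75 dB.
Output = -21 − 0.75 = -21.75 dB.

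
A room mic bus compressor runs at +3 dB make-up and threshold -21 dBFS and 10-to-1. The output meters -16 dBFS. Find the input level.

-1 dBFS

Before make-up, the level was -16 − 3 = -19 dBFS.
Post-compression overshoot = -19 − (-21) = 2 dB.
Undo the ratio: input overshoot = 2 × 10 = 20 dB, giving input = -1 dBFS.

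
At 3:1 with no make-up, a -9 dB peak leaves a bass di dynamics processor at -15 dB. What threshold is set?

-18 dB

Gain reduction = -9 − (-15) = 6 dB; output overshoot = GR / (R − 1) = 6 / 2 = 3 dB.
Threshold = output − output overshoot = -15 − 3 = -18 dB.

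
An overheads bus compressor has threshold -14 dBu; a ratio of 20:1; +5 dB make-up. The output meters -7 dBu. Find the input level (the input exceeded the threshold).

Before make-up, the level was -7 − 5 = -12 dBu.
That's 2 dB above the -14 dBu threshold.
Undo the ratio: input overshoot = 2 × 20 = 40 dB, giving input = 26 dBu.

26 dBu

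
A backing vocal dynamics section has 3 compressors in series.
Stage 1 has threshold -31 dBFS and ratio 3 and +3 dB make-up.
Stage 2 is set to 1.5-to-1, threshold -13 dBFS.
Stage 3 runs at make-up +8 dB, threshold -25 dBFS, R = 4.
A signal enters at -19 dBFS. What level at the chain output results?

Stage 1: overshoot 12 dB → 12/3 = 4 dB → -27 dBFS; +3 dB make-up → -24 dBFS.
Stage 2: below threshold (-24 ≤ -13); passes unchanged; output -24 dBFS.
Stage 3: overshoot 1 dB → 1/4 = 0.25 dB → -24.75 dBFS; +8 dB make-up → -16.75 dBFS.

-16.75 dBFS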